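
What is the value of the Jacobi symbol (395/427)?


Compute (395/427) via quadratic reciprocity:
  reciprocity: (395/427) -> -(427/395)
  reduce: (32/395)
  pull out 2: (2/395) = -1  (since 395 mod 8 = 3)
  pull out 2: (2/395) = -1  (since 395 mod 8 = 3)
  pull out 2: (2/395) = -1  (since 395 mod 8 = 3)
  pull out 2: (2/395) = -1  (since 395 mod 8 = 3)
  pull out 2: (2/395) = -1  (since 395 mod 8 = 3)
  (1/395) = 1
Product of signs = 1

1


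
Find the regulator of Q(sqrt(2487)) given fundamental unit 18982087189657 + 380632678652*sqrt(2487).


epsilon = 18982087189657 + 380632678652*sqrt(2487)
= 3.7964e+13
R = ln(3.7964e+13)
= 31.2677

31.2677


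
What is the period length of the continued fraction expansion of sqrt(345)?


Run the CF algorithm for sqrt(345).
a_0 = floor(sqrt(345)) = 18; set m_0=0, q_0=1.
Recurrence: m' = q*a - m,  q' = (d - m'^2)/q,  a' = floor((a_0 + m')/q').
  step 1: m=18, q=21, a=1
  step 2: m=3, q=16, a=1
  step 3: m=13, q=11, a=2
  step 4: m=9, q=24, a=1
  step 5: m=15, q=5, a=6
  step 6: m=15, q=24, a=1
  step 7: m=9, q=11, a=2
  step 8: m=13, q=16, a=1
  step 9: m=3, q=21, a=1
  step 10: m=18, q=1, a=36
a_10 = 2*a_0 = 36, so the period closes here.
sqrt(345) = [18; 1, 1, 2, 1, 6, 1, 2, 1, 1, 36]
Period length = 10

10


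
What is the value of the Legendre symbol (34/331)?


p = 331 is prime, so compute (34/331) with the reciprocity algorithm (Jacobi-symbol steps: pull out 2s via (2/n), flip via reciprocity, reduce):
  pull out 2: (2/331) = -1  (since 331 mod 8 = 3)
  reciprocity: (17/331) -> +(331/17)
  reduce: (8/17)
  pull out 2: (2/17) = +1  (since 17 mod 8 = 1)
  pull out 2: (2/17) = +1  (since 17 mod 8 = 1)
  pull out 2: (2/17) = +1  (since 17 mod 8 = 1)
  (1/17) = 1
Product of signs = -1
(34/331) = -1

-1


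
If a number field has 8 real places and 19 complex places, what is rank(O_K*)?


By Dirichlet's unit theorem:
rank = r1 + r2 - 1
= 8 + 19 - 1
= 26

26


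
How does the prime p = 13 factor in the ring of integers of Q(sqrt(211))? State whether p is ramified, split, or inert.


K = Q(sqrt(211)). Since d mod 4 = 3, disc(K) = 844.
Check p | disc: 844 mod 13 = 12.
p does not divide disc. Compute Legendre symbol (d/p):
3^((13-1)/2) mod 13 = 1
(d/p) = 1, so p splits: (p) = P*P' with e=1, f=1, g=2.
Therefore p is split.

split


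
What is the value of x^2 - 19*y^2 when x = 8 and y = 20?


x^2 - d*y^2
= 8^2 - 19*20^2
= 64 - 7600
= -7536

-7536


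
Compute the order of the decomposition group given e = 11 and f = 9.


|D_P| = e * f
= 11 * 9
= 99

99


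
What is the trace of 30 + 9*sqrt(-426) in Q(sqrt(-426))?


Tr(a + b*sqrt(d)) = (a + b*sqrt(d)) + (a - b*sqrt(d)) = 2a
= 2 * (30)
= 60

60


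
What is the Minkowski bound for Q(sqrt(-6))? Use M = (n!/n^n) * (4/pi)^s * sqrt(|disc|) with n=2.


d = -6, d mod 4 = 2, so disc(K) = 4d = -24; |disc(K)| = 24
Imaginary quadratic field, so n = 2, s = r2 = 1, r1 = 0
M = (n!/n^n) * (4/pi)^s * sqrt(|disc(K)|) = (2!/2^2) * (4/pi)^1 * sqrt(24)
= 0.5 * 1.273240 * 4.898979
= 3.1188

3.1188


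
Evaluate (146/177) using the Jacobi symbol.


Compute (146/177) via quadratic reciprocity:
  pull out 2: (2/177) = +1  (since 177 mod 8 = 1)
  reciprocity: (73/177) -> +(177/73)
  reduce: (31/73)
  reciprocity: (31/73) -> +(73/31)
  reduce: (11/31)
  reciprocity: (11/31) -> -(31/11)
  reduce: (9/11)
  reciprocity: (9/11) -> +(11/9)
  reduce: (2/9)
  pull out 2: (2/9) = +1  (since 9 mod 8 = 1)
  (1/9) = 1
Product of signs = -1

-1


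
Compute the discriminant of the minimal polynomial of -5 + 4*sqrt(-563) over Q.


The element -5 + 4*sqrt(-563) has minimal polynomial:
x^2 + 10*x + 9033
Discriminant = (10)^2 - 4*(9033)
= 100 - 36132
= -36032

-36032


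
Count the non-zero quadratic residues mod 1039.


For prime p, the number of non-zero quadratic residues is (p-1)/2.
= (1039-1)/2
= 519

519


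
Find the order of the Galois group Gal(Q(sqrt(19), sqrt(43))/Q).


The 2 square roots of distinct primes are multiplicatively independent over Q,
so [K:Q] = 2^2 and Gal(K/Q) is isomorphic to (Z/2Z)^2.
|Gal| = 2^2 = 4

4


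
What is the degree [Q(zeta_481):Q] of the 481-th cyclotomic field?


The degree equals Euler's totient phi(481).
481 = 13 * 37
phi(481) = 432

432


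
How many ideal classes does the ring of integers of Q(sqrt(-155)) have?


K = Q(sqrt(-155)). d mod 4 = 1, so D = disc(K) = d = -155
h(K) equals the number of primitive reduced positive-definite forms (a, b, c) = a*x^2 + b*x*y + c*y^2 with b^2 - 4ac = D,
where reduced means |b| <= a <= c, with b >= 0 whenever |b| = a or a = c, and primitive means gcd(a, b, c) = 1.
Reduced forces 3a^2 <= |D| = 155, so 1 <= a <= 7; b must have the parity of D, and c = (b^2 - D)/(4a) must be an integer >= a.
Enumerate a = 1..7, b in [-a, a]:
  a=1: (1, 1, 39)  [1]
  a=2: none
  a=3: (3, -1, 13), (3, 1, 13)  [2]
  a=4: none
  a=5: (5, 5, 9)  [1]
  a=6..7: none
Total reduced forms: 1 + 2 + 1 = 4
h = 4

4


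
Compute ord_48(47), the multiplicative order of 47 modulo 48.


We want ord_48(47), the smallest k >= 1 with 47^k = 1 mod 48.
n = 48 = 2^4 * 3, phi(48) = 16; the order divides phi(n).
Divisors of 16: 1, 2, 4, 8, 16
Repeated squaring mod 48: 47^1 = 47, 47^2 = 1, 47^4 = 1, 47^8 = 1, 47^16 = 1
Test divisors in increasing order:
  k=1: 47^1 = 47 mod 48
  k=2: 47^2 = 1 mod 48  <- first divisor giving 1
Order = 2

2


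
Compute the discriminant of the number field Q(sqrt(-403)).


For K = Q(sqrt(d)) with d squarefree: disc(K) = d if d = 1 mod 4, and disc(K) = 4d if d = 2 or 3 mod 4.
Here d = -403, and d mod 4 = 1.
d = 1 mod 4 (O_K = Z[(1+sqrt(d))/2]), so disc(K) = d = -403

-403


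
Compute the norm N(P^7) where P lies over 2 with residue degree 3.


N(P^a) = p^(a*f)
= 2^(7*3)
= 2^21
= 2097152

2097152


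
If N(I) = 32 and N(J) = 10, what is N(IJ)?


N(IJ) = N(I) * N(J)
= 32 * 10
= 320

320


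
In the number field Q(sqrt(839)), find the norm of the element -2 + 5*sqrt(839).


N(a + b*sqrt(d)) = a^2 - d*b^2
= (-2)^2 - (839)*(5)^2
= 4 - 20975
= -20971

-20971


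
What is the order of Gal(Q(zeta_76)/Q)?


|Gal(Q(zeta_76)/Q)| = phi(76)
= 36

36


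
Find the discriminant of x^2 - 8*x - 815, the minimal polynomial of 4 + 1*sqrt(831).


The element 4 + 1*sqrt(831) has minimal polynomial:
x^2 - 8*x - 815
Discriminant = (-8)^2 - 4*(-815)
= 64 + 3260
= 3324

3324


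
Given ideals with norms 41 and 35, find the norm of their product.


N(IJ) = N(I) * N(J)
= 41 * 35
= 1435

1435


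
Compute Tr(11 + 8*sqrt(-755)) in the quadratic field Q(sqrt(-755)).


Tr(a + b*sqrt(d)) = (a + b*sqrt(d)) + (a - b*sqrt(d)) = 2a
= 2 * (11)
= 22

22


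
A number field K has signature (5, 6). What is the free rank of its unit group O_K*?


By Dirichlet's unit theorem:
rank = r1 + r2 - 1
= 5 + 6 - 1
= 10

10


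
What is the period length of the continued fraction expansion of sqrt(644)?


Run the CF algorithm for sqrt(644).
a_0 = floor(sqrt(644)) = 25; set m_0=0, q_0=1.
Recurrence: m' = q*a - m,  q' = (d - m'^2)/q,  a' = floor((a_0 + m')/q').
  step 1: m=25, q=19, a=2
  step 2: m=13, q=25, a=1
  step 3: m=12, q=20, a=1
  step 4: m=8, q=29, a=1
  step 5: m=21, q=7, a=6
  step 6: m=21, q=29, a=1
  step 7: m=8, q=20, a=1
  step 8: m=12, q=25, a=1
  step 9: m=13, q=19, a=2
  step 10: m=25, q=1, a=50
a_10 = 2*a_0 = 50, so the period closes here.
sqrt(644) = [25; 2, 1, 1, 1, 6, 1, 1, 1, 2, 50]
Period length = 10

10


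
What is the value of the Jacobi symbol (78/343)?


Compute (78/343) via quadratic reciprocity:
  pull out 2: (2/343) = +1  (since 343 mod 8 = 7)
  reciprocity: (39/343) -> -(343/39)
  reduce: (31/39)
  reciprocity: (31/39) -> -(39/31)
  reduce: (8/31)
  pull out 2: (2/31) = +1  (since 31 mod 8 = 7)
  pull out 2: (2/31) = +1  (since 31 mod 8 = 7)
  pull out 2: (2/31) = +1  (since 31 mod 8 = 7)
  (1/31) = 1
Product of signs = 1

1


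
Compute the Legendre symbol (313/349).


p = 349 is prime, so compute (313/349) with the reciprocity algorithm (Jacobi-symbol steps: pull out 2s via (2/n), flip via reciprocity, reduce):
  reciprocity: (313/349) -> +(349/313)
  reduce: (36/313)
  pull out 2: (2/313) = +1  (since 313 mod 8 = 1)
  pull out 2: (2/313) = +1  (since 313 mod 8 = 1)
  reciprocity: (9/313) -> +(313/9)
  reduce: (7/9)
  reciprocity: (7/9) -> +(9/7)
  reduce: (2/7)
  pull out 2: (2/7) = +1  (since 7 mod 8 = 7)
  (1/7) = 1
Product of signs = 1
(313/349) = 1

1


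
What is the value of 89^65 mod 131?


p = 131 is prime and the exponent is (p-1)/2 = 65, so by Euler's criterion 89^65 = (89/131) = +1 or -1 mod 131.
Compute by square-and-multiply:
  65 = 64 + 1 (binary 1000001)
  Repeated squaring mod 131: 89^1 = 89, 89^2 = 61, 89^4 = 53, 89^8 = 58, 89^16 = 89, 89^32 = 61, 89^64 = 53
  89^65 = 89^64 * 89^1 = 53 * 89 mod 131
    53 * 89 = 4717 = 1 mod 131
  89^65 = 1 mod 131
Result 1: 89 is a quadratic residue mod 131.
89^65 mod 131 = 1

1


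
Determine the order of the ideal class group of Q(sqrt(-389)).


K = Q(sqrt(-389)). d mod 4 = 3, so D = disc(K) = 4d = -1556
h(K) equals the number of primitive reduced positive-definite forms (a, b, c) = a*x^2 + b*x*y + c*y^2 with b^2 - 4ac = D,
where reduced means |b| <= a <= c, with b >= 0 whenever |b| = a or a = c, and primitive means gcd(a, b, c) = 1.
Reduced forces 3a^2 <= |D| = 1556, so 1 <= a <= 22; b must have the parity of D, and c = (b^2 - D)/(4a) must be an integer >= a.
Enumerate a = 1..22, b in [-a, a]:
  a=1: (1, 0, 389)  [1]
  a=2: (2, 2, 195)  [1]
  a=3: (3, -2, 130), (3, 2, 130)  [2]
  a=4: none
  a=5: (5, -2, 78), (5, 2, 78)  [2]
  a=6: (6, -2, 65), (6, 2, 65)  [2]
  a=7..8: none
  a=9: (9, -8, 45), (9, 8, 45)  [2]
  a=10: (10, -2, 39), (10, 2, 39)  [2]
  a=11..12: none
  a=13: (13, -2, 30), (13, 2, 30)  [2]
  a=14: none
  a=15: (15, -8, 27), (15, -2, 26), (15, 2, 26), (15, 8, 27)  [4]
  a=16: none
  a=17: (17, -12, 25), (17, 12, 25)  [2]
  a=18: (18, -10, 23), (18, 10, 23)  [2]
  a=19..22: none
Total reduced forms: 1 + 1 + 2 + 2 + 2 + 2 + 2 + 2 + 4 + 2 + 2 = 22
h = 22

22


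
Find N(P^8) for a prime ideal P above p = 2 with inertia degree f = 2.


N(P^a) = p^(a*f)
= 2^(8*2)
= 2^16
= 65536

65536


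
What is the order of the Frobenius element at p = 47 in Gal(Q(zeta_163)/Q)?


The Frobenius at p in Gal(Q(zeta_n)/Q) = (Z/nZ)* is the class of p, so its order is ord_163(47), the smallest k >= 1 with 47^k = 1 mod 163.
n = 163 = 163, phi(163) = 162; the order divides phi(n).
Divisors of 162: 1, 2, 3, 6, 9, 18, 27, 54, 81, 162
Repeated squaring mod 163: 47^1 = 47, 47^2 = 90, 47^4 = 113, 47^8 = 55, 47^16 = 91, 47^32 = 131, 47^64 = 46, 47^128 = 160
Test divisors in increasing order:
  k=1: 47^1 = 47 mod 163
  k=2: 47^2 = 90 mod 163
  k=3: 47^3 = 90 * 47 = 155 mod 163
  k=6: 47^6 = 113 * 90 = 64 mod 163
  k=9: 47^9 = 55 * 47 = 140 mod 163
  k=18: 47^18 = 91 * 90 = 40 mod 163
  k=27: 47^27 = 91 * 55 * 90 * 47 = 58 mod 163
  k=54: 47^54 = 131 * 91 * 113 * 90 = 104 mod 163
  k=81: 47^81 = 46 * 91 * 47 = 1 mod 163  <- first divisor giving 1
Order = 81

81


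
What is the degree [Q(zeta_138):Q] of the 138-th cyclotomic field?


The degree equals Euler's totient phi(138).
138 = 2 * 3 * 23
phi(138) = 44

44


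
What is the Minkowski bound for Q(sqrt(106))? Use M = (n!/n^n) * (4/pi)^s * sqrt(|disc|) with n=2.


d = 106, d mod 4 = 2, so disc(K) = 4d = 424; |disc(K)| = 424
Real quadratic field, so n = 2, s = r2 = 0, r1 = 2
M = (n!/n^n) * (4/pi)^s * sqrt(|disc(K)|) = (2!/2^2) * (4/pi)^0 * sqrt(424)
= 0.5 * 1.000000 * 20.591260
= 10.2956

10.2956


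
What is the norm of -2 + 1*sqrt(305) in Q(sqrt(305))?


N(a + b*sqrt(d)) = a^2 - d*b^2
= (-2)^2 - (305)*(1)^2
= 4 - 305
= -301

-301


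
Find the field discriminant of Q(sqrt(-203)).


For K = Q(sqrt(d)) with d squarefree: disc(K) = d if d = 1 mod 4, and disc(K) = 4d if d = 2 or 3 mod 4.
Here d = -203, and d mod 4 = 1.
d = 1 mod 4 (O_K = Z[(1+sqrt(d))/2]), so disc(K) = d = -203

-203


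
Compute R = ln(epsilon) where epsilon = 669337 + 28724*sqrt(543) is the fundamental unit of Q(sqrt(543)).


epsilon = 669337 + 28724*sqrt(543)
= 1.3387e+06
R = ln(1.3387e+06)
= 14.1072

14.1072


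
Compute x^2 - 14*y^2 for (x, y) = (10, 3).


x^2 - d*y^2
= 10^2 - 14*3^2
= 100 - 126
= -26

-26


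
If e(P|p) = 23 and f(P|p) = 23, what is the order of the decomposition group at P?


|D_P| = e * f
= 23 * 23
= 529

529


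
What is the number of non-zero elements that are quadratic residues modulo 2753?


For prime p, the number of non-zero quadratic residues is (p-1)/2.
= (2753-1)/2
= 1376

1376


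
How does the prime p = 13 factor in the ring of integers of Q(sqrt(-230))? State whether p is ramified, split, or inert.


K = Q(sqrt(-230)). Since d mod 4 = 2, disc(K) = -920.
Check p | disc: -920 mod 13 = 3.
p does not divide disc. Compute Legendre symbol (d/p):
4^((13-1)/2) mod 13 = 1
(d/p) = 1, so p splits: (p) = P*P' with e=1, f=1, g=2.
Therefore p is split.

split


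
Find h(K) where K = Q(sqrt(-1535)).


K = Q(sqrt(-1535)). d mod 4 = 1, so D = disc(K) = d = -1535
h(K) equals the number of primitive reduced positive-definite forms (a, b, c) = a*x^2 + b*x*y + c*y^2 with b^2 - 4ac = D,
where reduced means |b| <= a <= c, with b >= 0 whenever |b| = a or a = c, and primitive means gcd(a, b, c) = 1.
Reduced forces 3a^2 <= |D| = 1535, so 1 <= a <= 22; b must have the parity of D, and c = (b^2 - D)/(4a) must be an integer >= a.
Enumerate a = 1..22, b in [-a, a]:
  a=1: (1, 1, 384)  [1]
  a=2: (2, -1, 192), (2, 1, 192)  [2]
  a=3: (3, -1, 128), (3, 1, 128)  [2]
  a=4: (4, -1, 96), (4, 1, 96)  [2]
  a=5: (5, 5, 78)  [1]
  a=6: (6, -5, 65), (6, -1, 64), (6, 1, 64), (6, 5, 65)  [4]
  a=7: none
  a=8: (8, -1, 48), (8, 1, 48)  [2]
  a=9: (9, -7, 44), (9, 7, 44)  [2]
  a=10: (10, -5, 39), (10, 5, 39)  [2]
  a=11: (11, -7, 36), (11, 7, 36)  [2]
  a=12: (12, -7, 33), (12, -1, 32), (12, 1, 32), (12, 7, 33)  [4]
  a=13: (13, -5, 30), (13, 5, 30)  [2]
  a=14: none
  a=15: (15, -5, 26), (15, 5, 26)  [2]
  a=16: (16, -1, 24), (16, 1, 24)  [2]
  a=17: none
  a=18: (18, -11, 23), (18, -7, 22), (18, 7, 22), (18, 11, 23)  [4]
  a=19: (19, -17, 24), (19, 17, 24)  [2]
  a=20: (20, -15, 22), (20, 15, 22)  [2]
  a=21..22: none
Total reduced forms: 1 + 2 + 2 + 2 + 1 + 4 + 2 + 2 + 2 + 2 + 4 + 2 + 2 + 2 + 4 + 2 + 2 = 38
h = 38

38


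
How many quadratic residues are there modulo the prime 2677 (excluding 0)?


For prime p, the number of non-zero quadratic residues is (p-1)/2.
= (2677-1)/2
= 1338

1338


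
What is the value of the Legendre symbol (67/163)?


p = 163 is prime, so compute (67/163) with the reciprocity algorithm (Jacobi-symbol steps: pull out 2s via (2/n), flip via reciprocity, reduce):
  reciprocity: (67/163) -> -(163/67)
  reduce: (29/67)
  reciprocity: (29/67) -> +(67/29)
  reduce: (9/29)
  reciprocity: (9/29) -> +(29/9)
  reduce: (2/9)
  pull out 2: (2/9) = +1  (since 9 mod 8 = 1)
  (1/9) = 1
Product of signs = -1
(67/163) = -1

-1


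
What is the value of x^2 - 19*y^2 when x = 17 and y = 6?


x^2 - d*y^2
= 17^2 - 19*6^2
= 289 - 684
= -395

-395


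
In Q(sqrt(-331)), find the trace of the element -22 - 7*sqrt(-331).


Tr(a + b*sqrt(d)) = (a + b*sqrt(d)) + (a - b*sqrt(d)) = 2a
= 2 * (-22)
= -44

-44


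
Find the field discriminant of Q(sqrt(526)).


For K = Q(sqrt(d)) with d squarefree: disc(K) = d if d = 1 mod 4, and disc(K) = 4d if d = 2 or 3 mod 4.
Here d = 526, and d mod 4 = 2.
d = 2 mod 4, not 1 (O_K = Z[sqrt(d)]), so disc(K) = 4d = 4 * (526) = 2104

2104


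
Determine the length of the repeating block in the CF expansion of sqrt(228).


Run the CF algorithm for sqrt(228).
a_0 = floor(sqrt(228)) = 15; set m_0=0, q_0=1.
Recurrence: m' = q*a - m,  q' = (d - m'^2)/q,  a' = floor((a_0 + m')/q').
  step 1: m=15, q=3, a=10
  step 2: m=15, q=1, a=30
a_2 = 2*a_0 = 30, so the period closes here.
sqrt(228) = [15; 10, 30]
Period length = 2

2


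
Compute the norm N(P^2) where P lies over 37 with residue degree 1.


N(P^a) = p^(a*f)
= 37^(2*1)
= 37^2
= 1369

1369


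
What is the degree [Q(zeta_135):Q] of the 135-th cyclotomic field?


The degree equals Euler's totient phi(135).
135 = 3^3 * 5
phi(135) = 72

72


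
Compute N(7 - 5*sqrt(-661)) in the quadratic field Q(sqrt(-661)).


N(a + b*sqrt(d)) = a^2 - d*b^2
= (7)^2 - (-661)*(-5)^2
= 49 + 16525
= 16574

16574


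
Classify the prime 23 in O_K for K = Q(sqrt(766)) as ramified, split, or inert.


K = Q(sqrt(766)). Since d mod 4 = 2, disc(K) = 3064.
Check p | disc: 3064 mod 23 = 5.
p does not divide disc. Compute Legendre symbol (d/p):
7^((23-1)/2) mod 23 = -1
(d/p) = -1, so p is inert: (p) stays prime with e=1, f=2, g=1.
Therefore p is inert.

inert


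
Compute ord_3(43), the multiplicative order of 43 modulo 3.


We want ord_3(43), the smallest k >= 1 with 43^k = 1 mod 3.
n = 3 = 3, phi(3) = 2; the order divides phi(n).
Divisors of 2: 1, 2
Repeated squaring mod 3: 43^1 = 1, 43^2 = 1
Test divisors in increasing order:
  k=1: 43^1 = 1 mod 3  <- first divisor giving 1
Order = 1

1


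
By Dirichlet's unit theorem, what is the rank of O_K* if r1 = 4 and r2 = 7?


By Dirichlet's unit theorem:
rank = r1 + r2 - 1
= 4 + 7 - 1
= 10

10


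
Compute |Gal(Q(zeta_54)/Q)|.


|Gal(Q(zeta_54)/Q)| = phi(54)
= 18

18


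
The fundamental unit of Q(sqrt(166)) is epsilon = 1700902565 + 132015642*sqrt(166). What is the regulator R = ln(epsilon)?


epsilon = 1700902565 + 132015642*sqrt(166)
= 3.4018e+09
R = ln(3.4018e+09)
= 21.9476

21.9476


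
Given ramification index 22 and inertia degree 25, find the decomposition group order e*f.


|D_P| = e * f
= 22 * 25
= 550

550


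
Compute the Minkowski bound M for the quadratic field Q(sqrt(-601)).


d = -601, d mod 4 = 3, so disc(K) = 4d = -2404; |disc(K)| = 2404
Imaginary quadratic field, so n = 2, s = r2 = 1, r1 = 0
M = (n!/n^n) * (4/pi)^s * sqrt(|disc(K)|) = (2!/2^2) * (4/pi)^1 * sqrt(2404)
= 0.5 * 1.273240 * 49.030603
= 31.2139

31.2139


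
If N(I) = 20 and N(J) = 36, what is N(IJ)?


N(IJ) = N(I) * N(J)
= 20 * 36
= 720

720


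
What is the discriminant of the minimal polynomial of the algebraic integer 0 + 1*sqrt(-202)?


The element 0 + 1*sqrt(-202) has minimal polynomial:
x^2 + 0*x + 202
Discriminant = (0)^2 - 4*(202)
= 0 - 808
= -808

-808


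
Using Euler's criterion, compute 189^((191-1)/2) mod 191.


p = 191 is prime and the exponent is (p-1)/2 = 95, so by Euler's criterion 189^95 = (189/191) = +1 or -1 mod 191.
Compute by square-and-multiply:
  95 = 64 + 16 + 8 + 4 + 2 + 1 (binary 1011111)
  Repeated squaring mod 191: 189^1 = 189, 189^2 = 4, 189^4 = 16, 189^8 = 65, 189^16 = 23, 189^32 = 147, 189^64 = 26
  189^95 = 189^64 * 189^16 * 189^8 * 189^4 * 189^2 * 189^1 = 26 * 23 * 65 * 16 * 4 * 189 mod 191
    26 * 23 = 598 = 25 mod 191
    25 * 65 = 1625 = 97 mod 191
    97 * 16 = 1552 = 24 mod 191
    24 * 4 = 96 = 96 mod 191
    96 * 189 = 18144 = 190 mod 191
  189^95 = 190 mod 191
Result 190 = p - 1 = -1 mod 191: 189 is a quadratic non-residue mod 191. As a residue in [0, p-1] the value is 190.
189^95 mod 191 = 190

190


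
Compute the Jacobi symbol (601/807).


Compute (601/807) via quadratic reciprocity:
  reciprocity: (601/807) -> +(807/601)
  reduce: (206/601)
  pull out 2: (2/601) = +1  (since 601 mod 8 = 1)
  reciprocity: (103/601) -> +(601/103)
  reduce: (86/103)
  pull out 2: (2/103) = +1  (since 103 mod 8 = 7)
  reciprocity: (43/103) -> -(103/43)
  reduce: (17/43)
  reciprocity: (17/43) -> +(43/17)
  reduce: (9/17)
  reciprocity: (9/17) -> +(17/9)
  reduce: (8/9)
  pull out 2: (2/9) = +1  (since 9 mod 8 = 1)
  pull out 2: (2/9) = +1  (since 9 mod 8 = 1)
  pull out 2: (2/9) = +1  (since 9 mod 8 = 1)
  (1/9) = 1
Product of signs = -1

-1


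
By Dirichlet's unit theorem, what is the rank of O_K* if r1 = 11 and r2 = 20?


By Dirichlet's unit theorem:
rank = r1 + r2 - 1
= 11 + 20 - 1
= 30

30


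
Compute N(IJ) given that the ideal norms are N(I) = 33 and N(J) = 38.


N(IJ) = N(I) * N(J)
= 33 * 38
= 1254

1254


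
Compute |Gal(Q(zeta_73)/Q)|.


|Gal(Q(zeta_73)/Q)| = phi(73)
= 72

72


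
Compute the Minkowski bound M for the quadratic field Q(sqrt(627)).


d = 627, d mod 4 = 3, so disc(K) = 4d = 2508; |disc(K)| = 2508
Real quadratic field, so n = 2, s = r2 = 0, r1 = 2
M = (n!/n^n) * (4/pi)^s * sqrt(|disc(K)|) = (2!/2^2) * (4/pi)^0 * sqrt(2508)
= 0.5 * 1.000000 * 50.079936
= 25.0400

25.0400


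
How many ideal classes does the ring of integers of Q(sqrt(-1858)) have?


K = Q(sqrt(-1858)). d mod 4 = 2, so D = disc(K) = 4d = -7432
h(K) equals the number of primitive reduced positive-definite forms (a, b, c) = a*x^2 + b*x*y + c*y^2 with b^2 - 4ac = D,
where reduced means |b| <= a <= c, with b >= 0 whenever |b| = a or a = c, and primitive means gcd(a, b, c) = 1.
Reduced forces 3a^2 <= |D| = 7432, so 1 <= a <= 49; b must have the parity of D, and c = (b^2 - D)/(4a) must be an integer >= a.
Enumerate a = 1..49, b in [-a, a]:
  a=1: (1, 0, 1858)  [1]
  a=2: (2, 0, 929)  [1]
  a=3..6: none
  a=7: (7, -4, 266), (7, 4, 266)  [2]
  a=8..10: none
  a=11: (11, -2, 169), (11, 2, 169)  [2]
  a=12: none
  a=13: (13, -2, 143), (13, 2, 143)  [2]
  a=14: (14, -4, 133), (14, 4, 133)  [2]
  a=15..18: none
  a=19: (19, -4, 98), (19, 4, 98)  [2]
  a=20..21: none
  a=22: (22, -20, 89), (22, 20, 89)  [2]
  a=23..25: none
  a=26: (26, -24, 77), (26, 24, 77)  [2]
  a=27..30: none
  a=31: (31, -16, 62), (31, 16, 62)  [2]
  a=32..37: none
  a=38: (38, -4, 49), (38, 4, 49)  [2]
  a=39..49: none
Total reduced forms: 1 + 1 + 2 + 2 + 2 + 2 + 2 + 2 + 2 + 2 + 2 = 20
h = 20

20


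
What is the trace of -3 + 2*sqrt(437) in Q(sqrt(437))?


Tr(a + b*sqrt(d)) = (a + b*sqrt(d)) + (a - b*sqrt(d)) = 2a
= 2 * (-3)
= -6

-6


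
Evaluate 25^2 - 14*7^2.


x^2 - d*y^2
= 25^2 - 14*7^2
= 625 - 686
= -61

-61


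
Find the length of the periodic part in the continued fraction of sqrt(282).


Run the CF algorithm for sqrt(282).
a_0 = floor(sqrt(282)) = 16; set m_0=0, q_0=1.
Recurrence: m' = q*a - m,  q' = (d - m'^2)/q,  a' = floor((a_0 + m')/q').
  step 1: m=16, q=26, a=1
  step 2: m=10, q=7, a=3
  step 3: m=11, q=23, a=1
  step 4: m=12, q=6, a=4
  step 5: m=12, q=23, a=1
  step 6: m=11, q=7, a=3
  step 7: m=10, q=26, a=1
  step 8: m=16, q=1, a=32
a_8 = 2*a_0 = 32, so the period closes here.
sqrt(282) = [16; 1, 3, 1, 4, 1, 3, 1, 32]
Period length = 8

8


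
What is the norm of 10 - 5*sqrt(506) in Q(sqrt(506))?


N(a + b*sqrt(d)) = a^2 - d*b^2
= (10)^2 - (506)*(-5)^2
= 100 - 12650
= -12550

-12550


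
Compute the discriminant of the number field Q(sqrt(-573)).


For K = Q(sqrt(d)) with d squarefree: disc(K) = d if d = 1 mod 4, and disc(K) = 4d if d = 2 or 3 mod 4.
Here d = -573, and d mod 4 = 3.
d = 3 mod 4, not 1 (O_K = Z[sqrt(d)]), so disc(K) = 4d = 4 * (-573) = -2292

-2292


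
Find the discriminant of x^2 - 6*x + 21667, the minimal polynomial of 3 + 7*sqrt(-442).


The element 3 + 7*sqrt(-442) has minimal polynomial:
x^2 - 6*x + 21667
Discriminant = (-6)^2 - 4*(21667)
= 36 - 86668
= -86632

-86632


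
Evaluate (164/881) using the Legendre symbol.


p = 881 is prime, so compute (164/881) with the reciprocity algorithm (Jacobi-symbol steps: pull out 2s via (2/n), flip via reciprocity, reduce):
  pull out 2: (2/881) = +1  (since 881 mod 8 = 1)
  pull out 2: (2/881) = +1  (since 881 mod 8 = 1)
  reciprocity: (41/881) -> +(881/41)
  reduce: (20/41)
  pull out 2: (2/41) = +1  (since 41 mod 8 = 1)
  pull out 2: (2/41) = +1  (since 41 mod 8 = 1)
  reciprocity: (5/41) -> +(41/5)
  reduce: (1/5)
  (1/5) = 1
Product of signs = 1
(164/881) = 1

1


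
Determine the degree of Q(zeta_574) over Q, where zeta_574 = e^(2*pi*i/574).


The degree equals Euler's totient phi(574).
574 = 2 * 7 * 41
phi(574) = 240

240


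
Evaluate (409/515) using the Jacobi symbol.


Compute (409/515) via quadratic reciprocity:
  reciprocity: (409/515) -> +(515/409)
  reduce: (106/409)
  pull out 2: (2/409) = +1  (since 409 mod 8 = 1)
  reciprocity: (53/409) -> +(409/53)
  reduce: (38/53)
  pull out 2: (2/53) = -1  (since 53 mod 8 = 5)
  reciprocity: (19/53) -> +(53/19)
  reduce: (15/19)
  reciprocity: (15/19) -> -(19/15)
  reduce: (4/15)
  pull out 2: (2/15) = +1  (since 15 mod 8 = 7)
  pull out 2: (2/15) = +1  (since 15 mod 8 = 7)
  (1/15) = 1
Product of signs = 1

1


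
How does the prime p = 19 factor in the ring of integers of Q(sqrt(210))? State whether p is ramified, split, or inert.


K = Q(sqrt(210)). Since d mod 4 = 2, disc(K) = 840.
Check p | disc: 840 mod 19 = 4.
p does not divide disc. Compute Legendre symbol (d/p):
1^((19-1)/2) mod 19 = 1
(d/p) = 1, so p splits: (p) = P*P' with e=1, f=1, g=2.
Therefore p is split.

split


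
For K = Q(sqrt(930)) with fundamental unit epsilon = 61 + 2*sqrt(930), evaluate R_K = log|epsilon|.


epsilon = 61 + 2*sqrt(930)
= 121.9918
R = ln(121.9918)
= 4.8040

4.8040


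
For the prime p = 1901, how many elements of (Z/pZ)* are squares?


For prime p, the number of non-zero quadratic residues is (p-1)/2.
= (1901-1)/2
= 950

950


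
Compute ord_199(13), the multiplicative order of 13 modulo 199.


We want ord_199(13), the smallest k >= 1 with 13^k = 1 mod 199.
n = 199 = 199, phi(199) = 198; the order divides phi(n).
Divisors of 198: 1, 2, 3, 6, 9, 11, 18, 22, 33, 66, 99, 198
Repeated squaring mod 199: 13^1 = 13, 13^2 = 169, 13^4 = 104, 13^8 = 70, 13^16 = 124, 13^32 = 53, 13^64 = 23, 13^128 = 131
Test divisors in increasing order:
  k=1: 13^1 = 13 mod 199
  k=2: 13^2 = 169 mod 199
  k=3: 13^3 = 169 * 13 = 8 mod 199
  k=6: 13^6 = 104 * 169 = 64 mod 199
  k=9: 13^9 = 70 * 13 = 114 mod 199
  k=11: 13^11 = 70 * 169 * 13 = 162 mod 199
  k=18: 13^18 = 124 * 169 = 61 mod 199
  k=22: 13^22 = 124 * 104 * 169 = 175 mod 199
  k=33: 13^33 = 53 * 13 = 92 mod 199
  k=66: 13^66 = 23 * 169 = 106 mod 199
  k=99: 13^99 = 23 * 53 * 169 * 13 = 1 mod 199  <- first divisor giving 1
Order = 99

99


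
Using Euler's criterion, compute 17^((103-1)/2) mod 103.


p = 103 is prime and the exponent is (p-1)/2 = 51, so by Euler's criterion 17^51 = (17/103) = +1 or -1 mod 103.
Compute by square-and-multiply:
  51 = 32 + 16 + 2 + 1 (binary 110011)
  Repeated squaring mod 103: 17^1 = 17, 17^2 = 83, 17^4 = 91, 17^8 = 41, 17^16 = 33, 17^32 = 59
  17^51 = 17^32 * 17^16 * 17^2 * 17^1 = 59 * 33 * 83 * 17 mod 103
    59 * 33 = 1947 = 93 mod 103
    93 * 83 = 7719 = 97 mod 103
    97 * 17 = 1649 = 1 mod 103
  17^51 = 1 mod 103
Result 1: 17 is a quadratic residue mod 103.
17^51 mod 103 = 1

1


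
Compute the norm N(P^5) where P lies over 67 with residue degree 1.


N(P^a) = p^(a*f)
= 67^(5*1)
= 67^5
= 1350125107

1350125107


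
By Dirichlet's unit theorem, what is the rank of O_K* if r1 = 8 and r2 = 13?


By Dirichlet's unit theorem:
rank = r1 + r2 - 1
= 8 + 13 - 1
= 20

20


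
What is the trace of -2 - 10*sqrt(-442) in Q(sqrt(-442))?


Tr(a + b*sqrt(d)) = (a + b*sqrt(d)) + (a - b*sqrt(d)) = 2a
= 2 * (-2)
= -4

-4


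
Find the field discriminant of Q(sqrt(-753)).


For K = Q(sqrt(d)) with d squarefree: disc(K) = d if d = 1 mod 4, and disc(K) = 4d if d = 2 or 3 mod 4.
Here d = -753, and d mod 4 = 3.
d = 3 mod 4, not 1 (O_K = Z[sqrt(d)]), so disc(K) = 4d = 4 * (-753) = -3012

-3012


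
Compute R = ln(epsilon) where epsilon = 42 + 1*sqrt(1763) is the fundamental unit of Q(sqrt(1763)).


epsilon = 42 + 1*sqrt(1763)
= 83.9881
R = ln(83.9881)
= 4.4307

4.4307


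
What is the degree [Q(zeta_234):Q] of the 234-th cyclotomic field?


The degree equals Euler's totient phi(234).
234 = 2 * 3^2 * 13
phi(234) = 72

72


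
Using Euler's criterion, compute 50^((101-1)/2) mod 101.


p = 101 is prime and the exponent is (p-1)/2 = 50, so by Euler's criterion 50^50 = (50/101) = +1 or -1 mod 101.
Compute by square-and-multiply:
  50 = 32 + 16 + 2 (binary 110010)
  Repeated squaring mod 101: 50^1 = 50, 50^2 = 76, 50^4 = 19, 50^8 = 58, 50^16 = 31, 50^32 = 52
  50^50 = 50^32 * 50^16 * 50^2 = 52 * 31 * 76 mod 101
    52 * 31 = 1612 = 97 mod 101
    97 * 76 = 7372 = 100 mod 101
  50^50 = 100 mod 101
Result 100 = p - 1 = -1 mod 101: 50 is a quadratic non-residue mod 101. As a residue in [0, p-1] the value is 100.
50^50 mod 101 = 100

100


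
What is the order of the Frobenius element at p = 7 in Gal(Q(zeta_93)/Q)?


The Frobenius at p in Gal(Q(zeta_n)/Q) = (Z/nZ)* is the class of p, so its order is ord_93(7), the smallest k >= 1 with 7^k = 1 mod 93.
n = 93 = 3 * 31, phi(93) = 60; the order divides phi(n).
Divisors of 60: 1, 2, 3, 4, 5, 6, 10, 12, 15, 20, 30, 60
Repeated squaring mod 93: 7^1 = 7, 7^2 = 49, 7^4 = 76, 7^8 = 10, 7^16 = 7, 7^32 = 49
Test divisors in increasing order:
  k=1: 7^1 = 7 mod 93
  k=2: 7^2 = 49 mod 93
  k=3: 7^3 = 49 * 7 = 64 mod 93
  k=4: 7^4 = 76 mod 93
  k=5: 7^5 = 76 * 7 = 67 mod 93
  k=6: 7^6 = 76 * 49 = 4 mod 93
  k=10: 7^10 = 10 * 49 = 25 mod 93
  k=12: 7^12 = 10 * 76 = 16 mod 93
  k=15: 7^15 = 10 * 76 * 49 * 7 = 1 mod 93  <- first divisor giving 1
Order = 15

15


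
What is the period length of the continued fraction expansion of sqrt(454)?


Run the CF algorithm for sqrt(454).
a_0 = floor(sqrt(454)) = 21; set m_0=0, q_0=1.
Recurrence: m' = q*a - m,  q' = (d - m'^2)/q,  a' = floor((a_0 + m')/q').
  step 1: m=21, q=13, a=3
  step 2: m=18, q=10, a=3
  step 3: m=12, q=31, a=1
  step 4: m=19, q=3, a=13
  step 5: m=20, q=18, a=2
  step 6: m=16, q=11, a=3
  step 7: m=17, q=15, a=2
  step 8: m=13, q=19, a=1
  step 9: m=6, q=22, a=1
  step 10: m=16, q=9, a=4
  step 11: m=20, q=6, a=6
  step 12: m=16, q=33, a=1
  step 13: m=17, q=5, a=7
  step 14: m=18, q=26, a=1
  step 15: m=8, q=15, a=1
  step 16: m=7, q=27, a=1
  step 17: m=20, q=2, a=20
  step 18: m=20, q=27, a=1
  step 19: m=7, q=15, a=1
  step 20: m=8, q=26, a=1
  step 21: m=18, q=5, a=7
  step 22: m=17, q=33, a=1
  step 23: m=16, q=6, a=6
  step 24: m=20, q=9, a=4
  step 25: m=16, q=22, a=1
  step 26: m=6, q=19, a=1
  step 27: m=13, q=15, a=2
  step 28: m=17, q=11, a=3
  step 29: m=16, q=18, a=2
  step 30: m=20, q=3, a=13
  step 31: m=19, q=31, a=1
  step 32: m=12, q=10, a=3
  step 33: m=18, q=13, a=3
  step 34: m=21, q=1, a=42
a_34 = 2*a_0 = 42, so the period closes here.
sqrt(454) = [21; 3, 3, 1, 13, 2, 3, 2, 1, 1, 4, 6, 1, 7, 1, 1, 1, 20, 1, 1, 1, 7, 1, 6, 4, 1, 1, 2, 3, 2, 13, 1, 3, 3, 42]
Period length = 34

34


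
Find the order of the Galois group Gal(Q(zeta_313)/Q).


|Gal(Q(zeta_313)/Q)| = phi(313)
= 312

312


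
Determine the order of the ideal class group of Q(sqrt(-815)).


K = Q(sqrt(-815)). d mod 4 = 1, so D = disc(K) = d = -815
h(K) equals the number of primitive reduced positive-definite forms (a, b, c) = a*x^2 + b*x*y + c*y^2 with b^2 - 4ac = D,
where reduced means |b| <= a <= c, with b >= 0 whenever |b| = a or a = c, and primitive means gcd(a, b, c) = 1.
Reduced forces 3a^2 <= |D| = 815, so 1 <= a <= 16; b must have the parity of D, and c = (b^2 - D)/(4a) must be an integer >= a.
Enumerate a = 1..16, b in [-a, a]:
  a=1: (1, 1, 204)  [1]
  a=2: (2, -1, 102), (2, 1, 102)  [2]
  a=3: (3, -1, 68), (3, 1, 68)  [2]
  a=4: (4, -1, 51), (4, 1, 51)  [2]
  a=5: (5, 5, 42)  [1]
  a=6: (6, -5, 35), (6, -1, 34), (6, 1, 34), (6, 5, 35)  [4]
  a=7: (7, -5, 30), (7, 5, 30)  [2]
  a=8: (8, -7, 27), (8, 7, 27)  [2]
  a=9: (9, -7, 24), (9, 7, 24)  [2]
  a=10: (10, -5, 21), (10, 5, 21)  [2]
  a=11: none
  a=12: (12, -7, 18), (12, -1, 17), (12, 1, 17), (12, 7, 18)  [4]
  a=13: (13, -11, 18), (13, 11, 18)  [2]
  a=14: (14, -9, 16), (14, -5, 15), (14, 5, 15), (14, 9, 16)  [4]
  a=15..16: none
Total reduced forms: 1 + 2 + 2 + 2 + 1 + 4 + 2 + 2 + 2 + 2 + 4 + 2 + 4 = 30
h = 30

30


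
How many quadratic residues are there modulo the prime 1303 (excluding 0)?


For prime p, the number of non-zero quadratic residues is (p-1)/2.
= (1303-1)/2
= 651

651


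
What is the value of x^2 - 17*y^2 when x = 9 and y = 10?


x^2 - d*y^2
= 9^2 - 17*10^2
= 81 - 1700
= -1619

-1619


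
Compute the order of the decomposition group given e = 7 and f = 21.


|D_P| = e * f
= 7 * 21
= 147

147


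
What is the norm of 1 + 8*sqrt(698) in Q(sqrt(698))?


N(a + b*sqrt(d)) = a^2 - d*b^2
= (1)^2 - (698)*(8)^2
= 1 - 44672
= -44671

-44671


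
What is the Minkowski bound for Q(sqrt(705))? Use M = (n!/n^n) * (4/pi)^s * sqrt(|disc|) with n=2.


d = 705, d mod 4 = 1, so disc(K) = d = 705; |disc(K)| = 705
Real quadratic field, so n = 2, s = r2 = 0, r1 = 2
M = (n!/n^n) * (4/pi)^s * sqrt(|disc(K)|) = (2!/2^2) * (4/pi)^0 * sqrt(705)
= 0.5 * 1.000000 * 26.551836
= 13.2759

13.2759


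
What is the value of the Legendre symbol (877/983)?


p = 983 is prime, so compute (877/983) with the reciprocity algorithm (Jacobi-symbol steps: pull out 2s via (2/n), flip via reciprocity, reduce):
  reciprocity: (877/983) -> +(983/877)
  reduce: (106/877)
  pull out 2: (2/877) = -1  (since 877 mod 8 = 5)
  reciprocity: (53/877) -> +(877/53)
  reduce: (29/53)
  reciprocity: (29/53) -> +(53/29)
  reduce: (24/29)
  pull out 2: (2/29) = -1  (since 29 mod 8 = 5)
  pull out 2: (2/29) = -1  (since 29 mod 8 = 5)
  pull out 2: (2/29) = -1  (since 29 mod 8 = 5)
  reciprocity: (3/29) -> +(29/3)
  reduce: (2/3)
  pull out 2: (2/3) = -1  (since 3 mod 8 = 3)
  (1/3) = 1
Product of signs = -1
(877/983) = -1

-1


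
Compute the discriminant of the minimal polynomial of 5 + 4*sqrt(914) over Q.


The element 5 + 4*sqrt(914) has minimal polynomial:
x^2 - 10*x - 14599
Discriminant = (-10)^2 - 4*(-14599)
= 100 + 58396
= 58496

58496


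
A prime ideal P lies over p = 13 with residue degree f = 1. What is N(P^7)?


N(P^a) = p^(a*f)
= 13^(7*1)
= 13^7
= 62748517

62748517


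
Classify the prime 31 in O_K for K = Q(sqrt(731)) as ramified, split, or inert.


K = Q(sqrt(731)). Since d mod 4 = 3, disc(K) = 2924.
Check p | disc: 2924 mod 31 = 10.
p does not divide disc. Compute Legendre symbol (d/p):
18^((31-1)/2) mod 31 = 1
(d/p) = 1, so p splits: (p) = P*P' with e=1, f=1, g=2.
Therefore p is split.

split


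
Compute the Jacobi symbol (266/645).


Compute (266/645) via quadratic reciprocity:
  pull out 2: (2/645) = -1  (since 645 mod 8 = 5)
  reciprocity: (133/645) -> +(645/133)
  reduce: (113/133)
  reciprocity: (113/133) -> +(133/113)
  reduce: (20/113)
  pull out 2: (2/113) = +1  (since 113 mod 8 = 1)
  pull out 2: (2/113) = +1  (since 113 mod 8 = 1)
  reciprocity: (5/113) -> +(113/5)
  reduce: (3/5)
  reciprocity: (3/5) -> +(5/3)
  reduce: (2/3)
  pull out 2: (2/3) = -1  (since 3 mod 8 = 3)
  (1/3) = 1
Product of signs = 1

1


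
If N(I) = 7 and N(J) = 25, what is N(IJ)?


N(IJ) = N(I) * N(J)
= 7 * 25
= 175

175


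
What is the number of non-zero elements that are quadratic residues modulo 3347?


For prime p, the number of non-zero quadratic residues is (p-1)/2.
= (3347-1)/2
= 1673

1673


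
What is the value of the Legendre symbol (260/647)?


p = 647 is prime, so compute (260/647) with the reciprocity algorithm (Jacobi-symbol steps: pull out 2s via (2/n), flip via reciprocity, reduce):
  pull out 2: (2/647) = +1  (since 647 mod 8 = 7)
  pull out 2: (2/647) = +1  (since 647 mod 8 = 7)
  reciprocity: (65/647) -> +(647/65)
  reduce: (62/65)
  pull out 2: (2/65) = +1  (since 65 mod 8 = 1)
  reciprocity: (31/65) -> +(65/31)
  reduce: (3/31)
  reciprocity: (3/31) -> -(31/3)
  reduce: (1/3)
  (1/3) = 1
Product of signs = -1
(260/647) = -1

-1


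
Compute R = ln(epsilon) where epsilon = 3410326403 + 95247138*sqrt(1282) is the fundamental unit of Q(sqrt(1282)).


epsilon = 3410326403 + 95247138*sqrt(1282)
= 6.8207e+09
R = ln(6.8207e+09)
= 22.6432

22.6432


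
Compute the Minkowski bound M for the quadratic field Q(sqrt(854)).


d = 854, d mod 4 = 2, so disc(K) = 4d = 3416; |disc(K)| = 3416
Real quadratic field, so n = 2, s = r2 = 0, r1 = 2
M = (n!/n^n) * (4/pi)^s * sqrt(|disc(K)|) = (2!/2^2) * (4/pi)^0 * sqrt(3416)
= 0.5 * 1.000000 * 58.446557
= 29.2233

29.2233


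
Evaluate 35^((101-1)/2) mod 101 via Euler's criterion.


p = 101 is prime and the exponent is (p-1)/2 = 50, so by Euler's criterion 35^50 = (35/101) = +1 or -1 mod 101.
Compute by square-and-multiply:
  50 = 32 + 16 + 2 (binary 110010)
  Repeated squaring mod 101: 35^1 = 35, 35^2 = 13, 35^4 = 68, 35^8 = 79, 35^16 = 80, 35^32 = 37
  35^50 = 35^32 * 35^16 * 35^2 = 37 * 80 * 13 mod 101
    37 * 80 = 2960 = 31 mod 101
    31 * 13 = 403 = 100 mod 101
  35^50 = 100 mod 101
Result 100 = p - 1 = -1 mod 101: 35 is a quadratic non-residue mod 101. As a residue in [0, p-1] the value is 100.
35^50 mod 101 = 100

100


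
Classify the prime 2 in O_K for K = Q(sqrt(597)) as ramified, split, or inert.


K = Q(sqrt(597)). Since d mod 4 = 1, disc(K) = 597.
Check p | disc: 597 mod 2 = 1.
p=2 does not divide disc (d is 1 mod 4). 2 splits iff d = 1 mod 8.
d mod 8 = 5, so (d/2) = -1.
(d/p) = -1, so p is inert: (p) stays prime with e=1, f=2, g=1.
Therefore p is inert.

inert


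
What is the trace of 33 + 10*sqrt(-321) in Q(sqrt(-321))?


Tr(a + b*sqrt(d)) = (a + b*sqrt(d)) + (a - b*sqrt(d)) = 2a
= 2 * (33)
= 66

66


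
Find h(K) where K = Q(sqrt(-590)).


K = Q(sqrt(-590)). d mod 4 = 2, so D = disc(K) = 4d = -2360
h(K) equals the number of primitive reduced positive-definite forms (a, b, c) = a*x^2 + b*x*y + c*y^2 with b^2 - 4ac = D,
where reduced means |b| <= a <= c, with b >= 0 whenever |b| = a or a = c, and primitive means gcd(a, b, c) = 1.
Reduced forces 3a^2 <= |D| = 2360, so 1 <= a <= 28; b must have the parity of D, and c = (b^2 - D)/(4a) must be an integer >= a.
Enumerate a = 1..28, b in [-a, a]:
  a=1: (1, 0, 590)  [1]
  a=2: (2, 0, 295)  [1]
  a=3: (3, -2, 197), (3, 2, 197)  [2]
  a=4: none
  a=5: (5, 0, 118)  [1]
  a=6: (6, -4, 99), (6, 4, 99)  [2]
  a=7..8: none
  a=9: (9, -4, 66), (9, 4, 66)  [2]
  a=10: (10, 0, 59)  [1]
  a=11: (11, -4, 54), (11, 4, 54)  [2]
  a=12..14: none
  a=15: (15, -10, 41), (15, 10, 41)  [2]
  a=16..17: none
  a=18: (18, -4, 33), (18, 4, 33)  [2]
  a=19..21: none
  a=22: (22, -4, 27), (22, 4, 27)  [2]
  a=23: (23, -20, 30), (23, 20, 30)  [2]
  a=24..28: none
Total reduced forms: 1 + 1 + 2 + 1 + 2 + 2 + 1 + 2 + 2 + 2 + 2 + 2 = 20
h = 20

20


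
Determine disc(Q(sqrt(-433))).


For K = Q(sqrt(d)) with d squarefree: disc(K) = d if d = 1 mod 4, and disc(K) = 4d if d = 2 or 3 mod 4.
Here d = -433, and d mod 4 = 3.
d = 3 mod 4, not 1 (O_K = Z[sqrt(d)]), so disc(K) = 4d = 4 * (-433) = -1732

-1732


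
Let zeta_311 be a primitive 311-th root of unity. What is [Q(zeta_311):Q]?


The degree equals Euler's totient phi(311).
311 = 311
phi(311) = 310

310


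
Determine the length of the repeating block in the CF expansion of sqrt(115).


Run the CF algorithm for sqrt(115).
a_0 = floor(sqrt(115)) = 10; set m_0=0, q_0=1.
Recurrence: m' = q*a - m,  q' = (d - m'^2)/q,  a' = floor((a_0 + m')/q').
  step 1: m=10, q=15, a=1
  step 2: m=5, q=6, a=2
  step 3: m=7, q=11, a=1
  step 4: m=4, q=9, a=1
  step 5: m=5, q=10, a=1
  step 6: m=5, q=9, a=1
  step 7: m=4, q=11, a=1
  step 8: m=7, q=6, a=2
  step 9: m=5, q=15, a=1
  step 10: m=10, q=1, a=20
a_10 = 2*a_0 = 20, so the period closes here.
sqrt(115) = [10; 1, 2, 1, 1, 1, 1, 1, 2, 1, 20]
Period length = 10

10


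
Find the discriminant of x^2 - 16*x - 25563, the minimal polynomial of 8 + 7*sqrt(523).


The element 8 + 7*sqrt(523) has minimal polynomial:
x^2 - 16*x - 25563
Discriminant = (-16)^2 - 4*(-25563)
= 256 + 102252
= 102508

102508


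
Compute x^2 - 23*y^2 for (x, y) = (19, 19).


x^2 - d*y^2
= 19^2 - 23*19^2
= 361 - 8303
= -7942

-7942


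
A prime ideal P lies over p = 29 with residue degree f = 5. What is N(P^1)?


N(P^a) = p^(a*f)
= 29^(1*5)
= 29^5
= 20511149

20511149


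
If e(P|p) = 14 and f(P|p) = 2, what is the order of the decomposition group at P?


|D_P| = e * f
= 14 * 2
= 28

28


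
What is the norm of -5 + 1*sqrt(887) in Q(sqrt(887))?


N(a + b*sqrt(d)) = a^2 - d*b^2
= (-5)^2 - (887)*(1)^2
= 25 - 887
= -862

-862


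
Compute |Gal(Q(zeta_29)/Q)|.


|Gal(Q(zeta_29)/Q)| = phi(29)
= 28

28
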